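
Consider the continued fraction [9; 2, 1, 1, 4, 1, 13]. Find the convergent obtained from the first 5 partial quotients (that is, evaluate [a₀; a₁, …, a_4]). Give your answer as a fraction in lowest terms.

216/23

Starting at the tail and folding back:
Start with 4.
1 + 1/(4/1) = 1 + 1/4 = 5/4
1 + 1/(5/4) = 1 + 4/5 = 9/5
2 + 1/(9/5) = 2 + 5/9 = 23/9
9 + 1/(23/9) = 9 + 9/23 = 216/23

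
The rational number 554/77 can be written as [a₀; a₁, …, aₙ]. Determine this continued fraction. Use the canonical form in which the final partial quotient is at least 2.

⌊554/77⌋ = 7, remainder 15
⌊77/15⌋ = 5, remainder 2
⌊15/2⌋ = 7, remainder 1
⌊2/1⌋ = 2, remainder 0

[7; 5, 7, 2]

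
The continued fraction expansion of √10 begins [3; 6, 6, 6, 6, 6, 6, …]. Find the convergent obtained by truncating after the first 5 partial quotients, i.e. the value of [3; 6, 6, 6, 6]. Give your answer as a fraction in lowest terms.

a_0 = 3: 3/1
a_1 = 6: 19/6
a_2 = 6: 117/37
a_3 = 6: 721/228
a_4 = 6: 4443/1405

4443/1405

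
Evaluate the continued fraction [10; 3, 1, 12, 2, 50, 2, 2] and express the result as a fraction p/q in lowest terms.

a_0 = 10: 10/1
a_1 = 3: 31/3
a_2 = 1: 41/4
a_3 = 12: 523/51
a_4 = 2: 1087/106
a_5 = 50: 54873/5351
a_6 = 2: 110833/10808
a_7 = 2: 276539/26967

276539/26967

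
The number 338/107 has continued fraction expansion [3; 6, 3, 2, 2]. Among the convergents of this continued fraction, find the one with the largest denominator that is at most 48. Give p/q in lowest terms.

139/44

List convergents until the denominator exceeds the bound:
a_0 = 3: 3/1  (≤ bound)
a_1 = 6: 19/6  (≤ bound)
a_2 = 3: 60/19  (≤ bound)
a_3 = 2: 139/44  (≤ bound)
a_4 = 2: 338/107  (> 48, stop)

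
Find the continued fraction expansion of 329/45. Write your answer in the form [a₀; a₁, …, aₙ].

[7; 3, 4, 1, 2]

329 ÷ 45 → quotient 7, remainder 14
45 ÷ 14 → quotient 3, remainder 3
14 ÷ 3 → quotient 4, remainder 2
3 ÷ 2 → quotient 1, remainder 1
2 ÷ 1 → quotient 2, remainder 0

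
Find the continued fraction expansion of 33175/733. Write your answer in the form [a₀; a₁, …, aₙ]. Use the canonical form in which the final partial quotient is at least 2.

[45; 3, 1, 6, 27]

33175 = 45·733 + 190, so a_0 = 45
733 = 3·190 + 163, so a_1 = 3
190 = 1·163 + 27, so a_2 = 1
163 = 6·27 + 1, so a_3 = 6
27 = 27·1 + 0, so a_4 = 27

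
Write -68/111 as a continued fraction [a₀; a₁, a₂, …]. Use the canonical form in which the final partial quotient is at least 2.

Repeatedly divide and take the remainder:
⌊-68/111⌋ = -1, remainder 43
⌊111/43⌋ = 2, remainder 25
⌊43/25⌋ = 1, remainder 18
⌊25/18⌋ = 1, remainder 7
⌊18/7⌋ = 2, remainder 4
⌊7/4⌋ = 1, remainder 3
⌊4/3⌋ = 1, remainder 1
⌊3/1⌋ = 3, remainder 0

[-1; 2, 1, 1, 2, 1, 1, 3]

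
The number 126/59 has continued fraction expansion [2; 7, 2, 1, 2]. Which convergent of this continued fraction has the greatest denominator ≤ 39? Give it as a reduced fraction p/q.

a_0 = 2: 2/1  (≤ bound)
a_1 = 7: 15/7  (≤ bound)
a_2 = 2: 32/15  (≤ bound)
a_3 = 1: 47/22  (≤ bound)
a_4 = 2: 126/59  (> 39, stop)

47/22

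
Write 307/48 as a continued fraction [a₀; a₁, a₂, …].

[6; 2, 1, 1, 9]

Apply division with remainder until the remainder is 0:
⌊307/48⌋ = 6, remainder 19
⌊48/19⌋ = 2, remainder 10
⌊19/10⌋ = 1, remainder 9
⌊10/9⌋ = 1, remainder 1
⌊9/1⌋ = 9, remainder 0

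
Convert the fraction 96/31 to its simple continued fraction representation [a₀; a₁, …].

[3; 10, 3]

⌊96/31⌋ = 3, remainder 3
⌊31/3⌋ = 10, remainder 1
⌊3/1⌋ = 3, remainder 0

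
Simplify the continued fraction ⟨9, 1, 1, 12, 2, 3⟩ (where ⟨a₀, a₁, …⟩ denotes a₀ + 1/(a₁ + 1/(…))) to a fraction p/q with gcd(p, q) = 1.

Use the convergent recurrence hₖ = aₖ·hₖ₋₁ + hₖ₋₂ (and likewise for the denominators kₖ):
a_0 = 9: 9/1
a_1 = 1: 10/1
a_2 = 1: 19/2
a_3 = 12: 238/25
a_4 = 2: 495/52
a_5 = 3: 1723/181

1723/181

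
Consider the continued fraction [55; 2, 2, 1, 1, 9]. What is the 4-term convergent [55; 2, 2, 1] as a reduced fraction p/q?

Build up convergents one term at a time:
a_0 = 55: 55/1
a_1 = 2: 111/2
a_2 = 2: 277/5
a_3 = 1: 388/7

388/7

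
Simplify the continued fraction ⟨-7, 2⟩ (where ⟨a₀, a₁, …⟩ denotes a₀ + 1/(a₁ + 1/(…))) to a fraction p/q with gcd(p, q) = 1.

Build up convergents one term at a time:
a_0 = -7: -7/1
a_1 = 2: -13/2

-13/2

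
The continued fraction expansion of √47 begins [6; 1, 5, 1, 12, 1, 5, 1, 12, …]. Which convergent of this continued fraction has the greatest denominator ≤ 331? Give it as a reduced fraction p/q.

List convergents until the denominator exceeds the bound:
a_0 = 6: 6/1  (≤ bound)
a_1 = 1: 7/1  (≤ bound)
a_2 = 5: 41/6  (≤ bound)
a_3 = 1: 48/7  (≤ bound)
a_4 = 12: 617/90  (≤ bound)
a_5 = 1: 665/97  (≤ bound)
a_6 = 5: 3942/575  (> 331, stop)

665/97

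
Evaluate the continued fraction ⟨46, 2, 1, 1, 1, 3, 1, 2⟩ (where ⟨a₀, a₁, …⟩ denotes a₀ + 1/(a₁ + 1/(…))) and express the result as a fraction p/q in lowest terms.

4777/103

Start with 2.
1 + 1/(2/1) = 1 + 1/2 = 3/2
3 + 1/(3/2) = 3 + 2/3 = 11/3
1 + 1/(11/3) = 1 + 3/11 = 14/11
1 + 1/(14/11) = 1 + 11/14 = 25/14
1 + 1/(25/14) = 1 + 14/25 = 39/25
2 + 1/(39/25) = 2 + 25/39 = 103/39
46 + 1/(103/39) = 46 + 39/103 = 4777/103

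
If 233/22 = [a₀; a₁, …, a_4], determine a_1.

Run the Euclidean algorithm, recording each quotient:
233 ÷ 22 → quotient 10, remainder 13
22 ÷ 13 → quotient 1, remainder 9

1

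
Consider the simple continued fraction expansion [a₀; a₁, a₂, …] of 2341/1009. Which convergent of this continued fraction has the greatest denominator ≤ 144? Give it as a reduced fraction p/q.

58/25

a_0 = 2: 2/1  (≤ bound)
a_1 = 3: 7/3  (≤ bound)
a_2 = 8: 58/25  (≤ bound)
a_3 = 13: 761/328  (> 144, stop)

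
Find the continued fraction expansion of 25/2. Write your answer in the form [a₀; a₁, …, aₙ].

[12; 2]

25 = 12·2 + 1, so a_0 = 12
2 = 2·1 + 0, so a_1 = 2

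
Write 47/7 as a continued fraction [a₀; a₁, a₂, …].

[6; 1, 2, 2]

⌊47/7⌋ = 6, remainder 5
⌊7/5⌋ = 1, remainder 2
⌊5/2⌋ = 2, remainder 1
⌊2/1⌋ = 2, remainder 0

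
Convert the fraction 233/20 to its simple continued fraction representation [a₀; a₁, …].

[11; 1, 1, 1, 6]

233 = 11·20 + 13, so a_0 = 11
20 = 1·13 + 7, so a_1 = 1
13 = 1·7 + 6, so a_2 = 1
7 = 1·6 + 1, so a_3 = 1
6 = 6·1 + 0, so a_4 = 6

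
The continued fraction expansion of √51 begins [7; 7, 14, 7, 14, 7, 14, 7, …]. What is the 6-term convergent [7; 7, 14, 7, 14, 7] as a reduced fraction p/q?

499850/69993

a_0 = 7: 7/1
a_1 = 7: 50/7
a_2 = 14: 707/99
a_3 = 7: 4999/700
a_4 = 14: 70693/9899
a_5 = 7: 499850/69993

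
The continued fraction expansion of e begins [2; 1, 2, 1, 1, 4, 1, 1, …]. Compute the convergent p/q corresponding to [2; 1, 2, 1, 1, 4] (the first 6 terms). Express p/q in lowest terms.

87/32

Starting at the tail and folding back:
Start with 4.
1 + 1/(4/1) = 1 + 1/4 = 5/4
1 + 1/(5/4) = 1 + 4/5 = 9/5
2 + 1/(9/5) = 2 + 5/9 = 23/9
1 + 1/(23/9) = 1 + 9/23 = 32/23
2 + 1/(32/23) = 2 + 23/32 = 87/32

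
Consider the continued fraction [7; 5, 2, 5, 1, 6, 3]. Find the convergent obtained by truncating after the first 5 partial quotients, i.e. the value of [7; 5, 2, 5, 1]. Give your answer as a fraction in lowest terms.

510/71

a_0 = 7: 7/1
a_1 = 5: 36/5
a_2 = 2: 79/11
a_3 = 5: 431/60
a_4 = 1: 510/71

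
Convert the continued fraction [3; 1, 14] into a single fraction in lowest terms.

59/15

a_0 = 3: 3/1
a_1 = 1: 4/1
a_2 = 14: 59/15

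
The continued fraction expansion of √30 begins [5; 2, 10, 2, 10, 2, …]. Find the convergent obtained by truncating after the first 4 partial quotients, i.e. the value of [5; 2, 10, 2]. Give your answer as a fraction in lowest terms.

a_0 = 5: 5/1
a_1 = 2: 11/2
a_2 = 10: 115/21
a_3 = 2: 241/44

241/44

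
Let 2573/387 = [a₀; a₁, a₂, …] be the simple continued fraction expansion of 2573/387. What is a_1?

1

2573 ÷ 387 → quotient 6, remainder 251
387 ÷ 251 → quotient 1, remainder 136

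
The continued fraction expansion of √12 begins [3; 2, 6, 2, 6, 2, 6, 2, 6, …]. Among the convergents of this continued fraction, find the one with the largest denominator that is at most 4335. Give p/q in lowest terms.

a_0 = 3: 3/1  (≤ bound)
a_1 = 2: 7/2  (≤ bound)
a_2 = 6: 45/13  (≤ bound)
a_3 = 2: 97/28  (≤ bound)
a_4 = 6: 627/181  (≤ bound)
a_5 = 2: 1351/390  (≤ bound)
a_6 = 6: 8733/2521  (≤ bound)
a_7 = 2: 18817/5432  (> 4335, stop)

8733/2521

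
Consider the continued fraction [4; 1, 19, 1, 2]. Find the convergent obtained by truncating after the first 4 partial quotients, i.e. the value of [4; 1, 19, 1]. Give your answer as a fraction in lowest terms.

104/21

a_0 = 4: 4/1
a_1 = 1: 5/1
a_2 = 19: 99/20
a_3 = 1: 104/21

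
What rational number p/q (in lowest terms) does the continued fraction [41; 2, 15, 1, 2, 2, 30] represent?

286534/6907

Use the convergent recurrence hₖ = aₖ·hₖ₋₁ + hₖ₋₂ (and likewise for the denominators kₖ):
a_0 = 41: 41/1
a_1 = 2: 83/2
a_2 = 15: 1286/31
a_3 = 1: 1369/33
a_4 = 2: 4024/97
a_5 = 2: 9417/227
a_6 = 30: 286534/6907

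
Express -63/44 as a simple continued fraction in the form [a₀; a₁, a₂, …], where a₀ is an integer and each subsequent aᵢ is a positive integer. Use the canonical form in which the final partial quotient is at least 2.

[-2; 1, 1, 3, 6]

Apply division with remainder until the remainder is 0:
-63 = -2·44 + 25, so a_0 = -2
44 = 1·25 + 19, so a_1 = 1
25 = 1·19 + 6, so a_2 = 1
19 = 3·6 + 1, so a_3 = 3
6 = 6·1 + 0, so a_4 = 6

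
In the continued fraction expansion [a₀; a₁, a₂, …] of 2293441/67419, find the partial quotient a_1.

Repeatedly divide and take the remainder:
2293441 = 34·67419 + 1195, so a_0 = 34
67419 = 56·1195 + 499, so a_1 = 56

56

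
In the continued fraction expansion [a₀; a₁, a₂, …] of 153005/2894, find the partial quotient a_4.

2

153005 = 52·2894 + 2517, so a_0 = 52
2894 = 1·2517 + 377, so a_1 = 1
2517 = 6·377 + 255, so a_2 = 6
377 = 1·255 + 122, so a_3 = 1
255 = 2·122 + 11, so a_4 = 2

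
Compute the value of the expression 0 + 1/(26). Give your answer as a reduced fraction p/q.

1/26

a_0 = 0: 0/1
a_1 = 26: 1/26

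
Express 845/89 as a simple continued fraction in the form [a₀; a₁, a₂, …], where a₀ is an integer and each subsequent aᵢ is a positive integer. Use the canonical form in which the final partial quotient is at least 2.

Apply division with remainder until the remainder is 0:
⌊845/89⌋ = 9, remainder 44
⌊89/44⌋ = 2, remainder 1
⌊44/1⌋ = 44, remainder 0

[9; 2, 44]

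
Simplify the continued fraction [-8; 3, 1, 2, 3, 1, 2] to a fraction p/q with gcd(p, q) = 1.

-1028/133

Starting at the tail and folding back:
Start with 2.
1 + 1/(2/1) = 1 + 1/2 = 3/2
3 + 1/(3/2) = 3 + 2/3 = 11/3
2 + 1/(11/3) = 2 + 3/11 = 25/11
1 + 1/(25/11) = 1 + 11/25 = 36/25
3 + 1/(36/25) = 3 + 25/36 = 133/36
-8 + 1/(133/36) = -8 + 36/133 = -1028/133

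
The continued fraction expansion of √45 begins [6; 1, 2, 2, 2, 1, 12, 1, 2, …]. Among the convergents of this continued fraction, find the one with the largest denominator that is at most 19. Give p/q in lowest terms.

a_0 = 6: 6/1  (≤ bound)
a_1 = 1: 7/1  (≤ bound)
a_2 = 2: 20/3  (≤ bound)
a_3 = 2: 47/7  (≤ bound)
a_4 = 2: 114/17  (≤ bound)
a_5 = 1: 161/24  (> 19, stop)

114/17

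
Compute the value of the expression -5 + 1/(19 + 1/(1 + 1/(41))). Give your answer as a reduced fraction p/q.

Collapse the nested fraction from the inside out:
Start with 41.
1 + 1/(41/1) = 1 + 1/41 = 42/41
19 + 1/(42/41) = 19 + 41/42 = 839/42
-5 + 1/(839/42) = -5 + 42/839 = -4153/839

-4153/839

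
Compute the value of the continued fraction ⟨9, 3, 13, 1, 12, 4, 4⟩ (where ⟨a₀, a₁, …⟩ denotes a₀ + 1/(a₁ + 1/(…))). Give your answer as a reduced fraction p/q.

89749/9624

a_0 = 9: 9/1
a_1 = 3: 28/3
a_2 = 13: 373/40
a_3 = 1: 401/43
a_4 = 12: 5185/556
a_5 = 4: 21141/2267
a_6 = 4: 89749/9624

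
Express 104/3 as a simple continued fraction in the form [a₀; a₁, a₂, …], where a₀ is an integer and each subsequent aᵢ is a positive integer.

[34; 1, 2]

Repeatedly divide and take the remainder:
104 = 34·3 + 2, so a_0 = 34
3 = 1·2 + 1, so a_1 = 1
2 = 2·1 + 0, so a_2 = 2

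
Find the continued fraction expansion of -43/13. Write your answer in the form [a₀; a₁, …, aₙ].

[-4; 1, 2, 4]

-43 ÷ 13 → quotient -4, remainder 9
13 ÷ 9 → quotient 1, remainder 4
9 ÷ 4 → quotient 2, remainder 1
4 ÷ 1 → quotient 4, remainder 0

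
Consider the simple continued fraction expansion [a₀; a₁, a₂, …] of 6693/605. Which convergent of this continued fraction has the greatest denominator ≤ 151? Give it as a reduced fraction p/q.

List convergents until the denominator exceeds the bound:
a_0 = 11: 11/1  (≤ bound)
a_1 = 15: 166/15  (≤ bound)
a_2 = 1: 177/16  (≤ bound)
a_3 = 11: 2113/191  (> 151, stop)

177/16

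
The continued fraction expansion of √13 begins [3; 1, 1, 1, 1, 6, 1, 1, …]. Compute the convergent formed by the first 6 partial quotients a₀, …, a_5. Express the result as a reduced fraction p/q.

119/33

Use the convergent recurrence hₖ = aₖ·hₖ₋₁ + hₖ₋₂ (and likewise for the denominators kₖ):
a_0 = 3: 3/1
a_1 = 1: 4/1
a_2 = 1: 7/2
a_3 = 1: 11/3
a_4 = 1: 18/5
a_5 = 6: 119/33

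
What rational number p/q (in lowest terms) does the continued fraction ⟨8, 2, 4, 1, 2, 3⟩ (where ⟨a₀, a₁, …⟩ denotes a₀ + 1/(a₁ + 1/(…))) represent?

Build up convergents one term at a time:
a_0 = 8: 8/1
a_1 = 2: 17/2
a_2 = 4: 76/9
a_3 = 1: 93/11
a_4 = 2: 262/31
a_5 = 3: 879/104

879/104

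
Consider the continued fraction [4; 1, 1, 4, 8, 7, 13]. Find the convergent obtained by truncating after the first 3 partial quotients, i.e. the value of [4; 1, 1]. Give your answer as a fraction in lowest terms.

9/2

a_0 = 4: 4/1
a_1 = 1: 5/1
a_2 = 1: 9/2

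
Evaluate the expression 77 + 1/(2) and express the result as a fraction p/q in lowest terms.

Start with 2.
77 + 1/(2/1) = 77 + 1/2 = 155/2

155/2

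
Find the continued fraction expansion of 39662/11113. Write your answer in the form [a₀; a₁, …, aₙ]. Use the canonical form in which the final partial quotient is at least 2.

Apply division with remainder until the remainder is 0:
39662 ÷ 11113 → quotient 3, remainder 6323
11113 ÷ 6323 → quotient 1, remainder 4790
6323 ÷ 4790 → quotient 1, remainder 1533
4790 ÷ 1533 → quotient 3, remainder 191
1533 ÷ 191 → quotient 8, remainder 5
191 ÷ 5 → quotient 38, remainder 1
5 ÷ 1 → quotient 5, remainder 0

[3; 1, 1, 3, 8, 38, 5]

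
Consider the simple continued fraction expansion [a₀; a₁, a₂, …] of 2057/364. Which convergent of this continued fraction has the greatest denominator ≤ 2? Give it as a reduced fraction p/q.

a_0 = 5: 5/1  (≤ bound)
a_1 = 1: 6/1  (≤ bound)
a_2 = 1: 11/2  (≤ bound)
a_3 = 1: 17/3  (> 2, stop)

11/2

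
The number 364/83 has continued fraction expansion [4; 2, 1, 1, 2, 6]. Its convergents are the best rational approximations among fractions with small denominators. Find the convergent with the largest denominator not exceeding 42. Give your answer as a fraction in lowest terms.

57/13

List convergents until the denominator exceeds the bound:
a_0 = 4: 4/1  (≤ bound)
a_1 = 2: 9/2  (≤ bound)
a_2 = 1: 13/3  (≤ bound)
a_3 = 1: 22/5  (≤ bound)
a_4 = 2: 57/13  (≤ bound)
a_5 = 6: 364/83  (> 42, stop)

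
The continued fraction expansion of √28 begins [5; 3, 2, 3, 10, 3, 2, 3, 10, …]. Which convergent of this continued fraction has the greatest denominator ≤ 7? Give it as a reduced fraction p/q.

37/7

a_0 = 5: 5/1  (≤ bound)
a_1 = 3: 16/3  (≤ bound)
a_2 = 2: 37/7  (≤ bound)
a_3 = 3: 127/24  (> 7, stop)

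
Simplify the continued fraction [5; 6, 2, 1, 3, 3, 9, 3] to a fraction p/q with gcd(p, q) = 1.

34151/6622

Build up convergents one term at a time:
a_0 = 5: 5/1
a_1 = 6: 31/6
a_2 = 2: 67/13
a_3 = 1: 98/19
a_4 = 3: 361/70
a_5 = 3: 1181/229
a_6 = 9: 10990/2131
a_7 = 3: 34151/6622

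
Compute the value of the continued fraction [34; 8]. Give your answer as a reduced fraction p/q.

Start with 8.
34 + 1/(8/1) = 34 + 1/8 = 273/8

273/8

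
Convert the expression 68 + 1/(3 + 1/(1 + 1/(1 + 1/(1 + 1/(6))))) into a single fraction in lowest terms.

4984/73

a_0 = 68: 68/1
a_1 = 3: 205/3
a_2 = 1: 273/4
a_3 = 1: 478/7
a_4 = 1: 751/11
a_5 = 6: 4984/73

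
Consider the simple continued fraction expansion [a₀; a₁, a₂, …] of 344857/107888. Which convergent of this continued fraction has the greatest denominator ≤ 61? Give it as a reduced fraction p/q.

List convergents until the denominator exceeds the bound:
a_0 = 3: 3/1  (≤ bound)
a_1 = 5: 16/5  (≤ bound)
a_2 = 11: 179/56  (≤ bound)
a_3 = 48: 8608/2693  (> 61, stop)

179/56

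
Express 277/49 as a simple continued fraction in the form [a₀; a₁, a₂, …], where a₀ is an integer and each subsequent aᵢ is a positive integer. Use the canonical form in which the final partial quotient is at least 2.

Apply division with remainder until the remainder is 0:
277 ÷ 49 → quotient 5, remainder 32
49 ÷ 32 → quotient 1, remainder 17
32 ÷ 17 → quotient 1, remainder 15
17 ÷ 15 → quotient 1, remainder 2
15 ÷ 2 → quotient 7, remainder 1
2 ÷ 1 → quotient 2, remainder 0

[5; 1, 1, 1, 7, 2]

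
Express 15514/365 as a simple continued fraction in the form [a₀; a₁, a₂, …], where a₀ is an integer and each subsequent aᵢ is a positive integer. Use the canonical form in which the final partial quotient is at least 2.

[42; 1, 1, 60, 3]

15514 = 42·365 + 184, so a_0 = 42
365 = 1·184 + 181, so a_1 = 1
184 = 1·181 + 3, so a_2 = 1
181 = 60·3 + 1, so a_3 = 60
3 = 3·1 + 0, so a_4 = 3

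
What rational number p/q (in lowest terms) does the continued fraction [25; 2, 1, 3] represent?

279/11

Build up convergents one term at a time:
a_0 = 25: 25/1
a_1 = 2: 51/2
a_2 = 1: 76/3
a_3 = 3: 279/11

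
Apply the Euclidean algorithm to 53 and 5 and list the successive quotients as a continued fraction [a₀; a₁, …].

[10; 1, 1, 2]

Apply division with remainder until the remainder is 0:
⌊53/5⌋ = 10, remainder 3
⌊5/3⌋ = 1, remainder 2
⌊3/2⌋ = 1, remainder 1
⌊2/1⌋ = 2, remainder 0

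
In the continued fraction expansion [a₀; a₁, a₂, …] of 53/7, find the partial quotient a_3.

3

⌊53/7⌋ = 7, remainder 4
⌊7/4⌋ = 1, remainder 3
⌊4/3⌋ = 1, remainder 1
⌊3/1⌋ = 3, remainder 0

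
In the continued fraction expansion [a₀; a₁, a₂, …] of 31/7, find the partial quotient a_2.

3

Apply division with remainder until the remainder is 0:
31 = 4·7 + 3, so a_0 = 4
7 = 2·3 + 1, so a_1 = 2
3 = 3·1 + 0, so a_2 = 3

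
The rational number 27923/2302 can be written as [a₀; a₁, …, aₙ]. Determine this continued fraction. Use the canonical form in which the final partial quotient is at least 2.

[12; 7, 1, 2, 3, 9, 1, 2]

⌊27923/2302⌋ = 12, remainder 299
⌊2302/299⌋ = 7, remainder 209
⌊299/209⌋ = 1, remainder 90
⌊209/90⌋ = 2, remainder 29
⌊90/29⌋ = 3, remainder 3
⌊29/3⌋ = 9, remainder 2
⌊3/2⌋ = 1, remainder 1
⌊2/1⌋ = 2, remainder 0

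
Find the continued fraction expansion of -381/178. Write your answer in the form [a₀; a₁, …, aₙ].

[-3; 1, 6, 8, 3]

Apply division with remainder until the remainder is 0:
-381 ÷ 178 → quotient -3, remainder 153
178 ÷ 153 → quotient 1, remainder 25
153 ÷ 25 → quotient 6, remainder 3
25 ÷ 3 → quotient 8, remainder 1
3 ÷ 1 → quotient 3, remainder 0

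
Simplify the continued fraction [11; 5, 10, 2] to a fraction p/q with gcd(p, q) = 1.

1198/107

a_0 = 11: 11/1
a_1 = 5: 56/5
a_2 = 10: 571/51
a_3 = 2: 1198/107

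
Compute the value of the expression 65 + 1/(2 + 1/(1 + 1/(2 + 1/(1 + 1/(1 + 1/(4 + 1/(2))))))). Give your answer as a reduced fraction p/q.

12616/193

a_0 = 65: 65/1
a_1 = 2: 131/2
a_2 = 1: 196/3
a_3 = 2: 523/8
a_4 = 1: 719/11
a_5 = 1: 1242/19
a_6 = 4: 5687/87
a_7 = 2: 12616/193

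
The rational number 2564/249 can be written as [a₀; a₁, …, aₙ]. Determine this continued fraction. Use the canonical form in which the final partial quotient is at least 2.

[10; 3, 2, 1, 2, 1, 6]

2564 ÷ 249 → quotient 10, remainder 74
249 ÷ 74 → quotient 3, remainder 27
74 ÷ 27 → quotient 2, remainder 20
27 ÷ 20 → quotient 1, remainder 7
20 ÷ 7 → quotient 2, remainder 6
7 ÷ 6 → quotient 1, remainder 1
6 ÷ 1 → quotient 6, remainder 0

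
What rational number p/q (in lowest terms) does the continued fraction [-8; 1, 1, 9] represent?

Collapse the nested fraction from the inside out:
Start with 9.
1 + 1/(9/1) = 1 + 1/9 = 10/9
1 + 1/(10/9) = 1 + 9/10 = 19/10
-8 + 1/(19/10) = -8 + 10/19 = -142/19

-142/19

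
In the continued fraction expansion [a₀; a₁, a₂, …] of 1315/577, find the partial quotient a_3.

1315 = 2·577 + 161, so a_0 = 2
577 = 3·161 + 94, so a_1 = 3
161 = 1·94 + 67, so a_2 = 1
94 = 1·67 + 27, so a_3 = 1

1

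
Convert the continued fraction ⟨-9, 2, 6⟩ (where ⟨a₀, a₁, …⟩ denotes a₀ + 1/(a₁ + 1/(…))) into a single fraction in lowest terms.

-111/13

a_0 = -9: -9/1
a_1 = 2: -17/2
a_2 = 6: -111/13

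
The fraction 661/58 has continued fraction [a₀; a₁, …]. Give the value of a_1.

2

Run the Euclidean algorithm, recording each quotient:
⌊661/58⌋ = 11, remainder 23
⌊58/23⌋ = 2, remainder 12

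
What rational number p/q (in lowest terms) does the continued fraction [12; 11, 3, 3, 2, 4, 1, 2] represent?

Start with 2.
1 + 1/(2/1) = 1 + 1/2 = 3/2
4 + 1/(3/2) = 4 + 2/3 = 14/3
2 + 1/(14/3) = 2 + 3/14 = 31/14
3 + 1/(31/14) = 3 + 14/31 = 107/31
3 + 1/(107/31) = 3 + 31/107 = 352/107
11 + 1/(352/107) = 11 + 107/352 = 3979/352
12 + 1/(3979/352) = 12 + 352/3979 = 48100/3979

48100/3979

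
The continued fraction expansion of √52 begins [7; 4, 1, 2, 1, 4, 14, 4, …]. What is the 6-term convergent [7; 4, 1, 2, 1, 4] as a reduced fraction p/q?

649/90

Work from the innermost term outward:
Start with 4.
1 + 1/(4/1) = 1 + 1/4 = 5/4
2 + 1/(5/4) = 2 + 4/5 = 14/5
1 + 1/(14/5) = 1 + 5/14 = 19/14
4 + 1/(19/14) = 4 + 14/19 = 90/19
7 + 1/(90/19) = 7 + 19/90 = 649/90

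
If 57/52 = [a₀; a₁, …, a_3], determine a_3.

Run the Euclidean algorithm, recording each quotient:
⌊57/52⌋ = 1, remainder 5
⌊52/5⌋ = 10, remainder 2
⌊5/2⌋ = 2, remainder 1
⌊2/1⌋ = 2, remainder 0

2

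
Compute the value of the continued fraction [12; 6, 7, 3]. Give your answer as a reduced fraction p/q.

1642/135

a_0 = 12: 12/1
a_1 = 6: 73/6
a_2 = 7: 523/43
a_3 = 3: 1642/135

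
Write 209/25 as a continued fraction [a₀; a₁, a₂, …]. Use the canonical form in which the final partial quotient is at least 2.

[8; 2, 1, 3, 2]

⌊209/25⌋ = 8, remainder 9
⌊25/9⌋ = 2, remainder 7
⌊9/7⌋ = 1, remainder 2
⌊7/2⌋ = 3, remainder 1
⌊2/1⌋ = 2, remainder 0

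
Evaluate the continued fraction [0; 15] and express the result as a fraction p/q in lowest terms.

a_0 = 0: 0/1
a_1 = 15: 1/15

1/15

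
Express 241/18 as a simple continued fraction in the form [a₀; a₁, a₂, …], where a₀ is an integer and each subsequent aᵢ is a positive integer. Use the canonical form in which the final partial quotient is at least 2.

[13; 2, 1, 1, 3]

Apply division with remainder until the remainder is 0:
241 ÷ 18 → quotient 13, remainder 7
18 ÷ 7 → quotient 2, remainder 4
7 ÷ 4 → quotient 1, remainder 3
4 ÷ 3 → quotient 1, remainder 1
3 ÷ 1 → quotient 3, remainder 0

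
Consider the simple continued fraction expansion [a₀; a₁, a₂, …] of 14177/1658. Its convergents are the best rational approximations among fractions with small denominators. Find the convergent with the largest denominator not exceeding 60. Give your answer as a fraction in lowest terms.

171/20

a_0 = 8: 8/1  (≤ bound)
a_1 = 1: 9/1  (≤ bound)
a_2 = 1: 17/2  (≤ bound)
a_3 = 4: 77/9  (≤ bound)
a_4 = 2: 171/20  (≤ bound)
a_5 = 3: 590/69  (> 60, stop)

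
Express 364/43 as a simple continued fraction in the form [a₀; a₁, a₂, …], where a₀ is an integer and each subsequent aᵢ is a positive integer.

Apply division with remainder until the remainder is 0:
364 ÷ 43 → quotient 8, remainder 20
43 ÷ 20 → quotient 2, remainder 3
20 ÷ 3 → quotient 6, remainder 2
3 ÷ 2 → quotient 1, remainder 1
2 ÷ 1 → quotient 2, remainder 0

[8; 2, 6, 1, 2]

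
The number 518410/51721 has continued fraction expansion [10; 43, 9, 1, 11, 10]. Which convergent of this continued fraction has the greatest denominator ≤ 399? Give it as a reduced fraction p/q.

3889/388

a_0 = 10: 10/1  (≤ bound)
a_1 = 43: 431/43  (≤ bound)
a_2 = 9: 3889/388  (≤ bound)
a_3 = 1: 4320/431  (> 399, stop)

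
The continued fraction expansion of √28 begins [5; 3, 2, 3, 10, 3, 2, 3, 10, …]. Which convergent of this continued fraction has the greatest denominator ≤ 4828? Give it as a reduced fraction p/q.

List convergents until the denominator exceeds the bound:
a_0 = 5: 5/1  (≤ bound)
a_1 = 3: 16/3  (≤ bound)
a_2 = 2: 37/7  (≤ bound)
a_3 = 3: 127/24  (≤ bound)
a_4 = 10: 1307/247  (≤ bound)
a_5 = 3: 4048/765  (≤ bound)
a_6 = 2: 9403/1777  (≤ bound)
a_7 = 3: 32257/6096  (> 4828, stop)

9403/1777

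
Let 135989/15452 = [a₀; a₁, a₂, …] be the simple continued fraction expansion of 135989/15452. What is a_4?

57

Run the Euclidean algorithm, recording each quotient:
⌊135989/15452⌋ = 8, remainder 12373
⌊15452/12373⌋ = 1, remainder 3079
⌊12373/3079⌋ = 4, remainder 57
⌊3079/57⌋ = 54, remainder 1
⌊57/1⌋ = 57, remainder 0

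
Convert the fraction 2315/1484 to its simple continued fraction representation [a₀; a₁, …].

2315 = 1·1484 + 831, so a_0 = 1
1484 = 1·831 + 653, so a_1 = 1
831 = 1·653 + 178, so a_2 = 1
653 = 3·178 + 119, so a_3 = 3
178 = 1·119 + 59, so a_4 = 1
119 = 2·59 + 1, so a_5 = 2
59 = 59·1 + 0, so a_6 = 59

[1; 1, 1, 3, 1, 2, 59]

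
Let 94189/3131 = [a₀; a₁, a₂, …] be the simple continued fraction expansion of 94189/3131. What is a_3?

94189 ÷ 3131 → quotient 30, remainder 259
3131 ÷ 259 → quotient 12, remainder 23
259 ÷ 23 → quotient 11, remainder 6
23 ÷ 6 → quotient 3, remainder 5

3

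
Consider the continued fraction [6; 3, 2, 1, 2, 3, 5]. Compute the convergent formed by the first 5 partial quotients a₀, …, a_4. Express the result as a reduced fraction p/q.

170/27

Compute successive convergents:
a_0 = 6: 6/1
a_1 = 3: 19/3
a_2 = 2: 44/7
a_3 = 1: 63/10
a_4 = 2: 170/27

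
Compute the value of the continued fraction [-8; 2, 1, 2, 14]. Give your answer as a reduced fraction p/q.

-877/115

Start with 14.
2 + 1/(14/1) = 2 + 1/14 = 29/14
1 + 1/(29/14) = 1 + 14/29 = 43/29
2 + 1/(43/29) = 2 + 29/43 = 115/43
-8 + 1/(115/43) = -8 + 43/115 = -877/115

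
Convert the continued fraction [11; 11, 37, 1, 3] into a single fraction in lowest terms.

Start with 3.
1 + 1/(3/1) = 1 + 1/3 = 4/3
37 + 1/(4/3) = 37 + 3/4 = 151/4
11 + 1/(151/4) = 11 + 4/151 = 1665/151
11 + 1/(1665/151) = 11 + 151/1665 = 18466/1665

18466/1665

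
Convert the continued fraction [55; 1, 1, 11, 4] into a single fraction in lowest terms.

Build up convergents one term at a time:
a_0 = 55: 55/1
a_1 = 1: 56/1
a_2 = 1: 111/2
a_3 = 11: 1277/23
a_4 = 4: 5219/94

5219/94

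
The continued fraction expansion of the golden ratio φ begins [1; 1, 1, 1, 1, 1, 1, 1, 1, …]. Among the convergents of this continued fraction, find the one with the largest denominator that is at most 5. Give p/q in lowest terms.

List convergents until the denominator exceeds the bound:
a_0 = 1: 1/1  (≤ bound)
a_1 = 1: 2/1  (≤ bound)
a_2 = 1: 3/2  (≤ bound)
a_3 = 1: 5/3  (≤ bound)
a_4 = 1: 8/5  (≤ bound)
a_5 = 1: 13/8  (> 5, stop)

8/5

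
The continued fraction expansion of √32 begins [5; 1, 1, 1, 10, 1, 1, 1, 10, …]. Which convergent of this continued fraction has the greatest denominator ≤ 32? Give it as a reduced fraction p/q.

a_0 = 5: 5/1  (≤ bound)
a_1 = 1: 6/1  (≤ bound)
a_2 = 1: 11/2  (≤ bound)
a_3 = 1: 17/3  (≤ bound)
a_4 = 10: 181/32  (≤ bound)
a_5 = 1: 198/35  (> 32, stop)

181/32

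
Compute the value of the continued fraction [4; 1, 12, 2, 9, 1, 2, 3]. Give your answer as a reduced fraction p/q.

a_0 = 4: 4/1
a_1 = 1: 5/1
a_2 = 12: 64/13
a_3 = 2: 133/27
a_4 = 9: 1261/256
a_5 = 1: 1394/283
a_6 = 2: 4049/822
a_7 = 3: 13541/2749

13541/2749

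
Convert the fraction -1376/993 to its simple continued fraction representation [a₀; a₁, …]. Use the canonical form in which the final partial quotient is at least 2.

Apply division with remainder until the remainder is 0:
-1376 = -2·993 + 610, so a_0 = -2
993 = 1·610 + 383, so a_1 = 1
610 = 1·383 + 227, so a_2 = 1
383 = 1·227 + 156, so a_3 = 1
227 = 1·156 + 71, so a_4 = 1
156 = 2·71 + 14, so a_5 = 2
71 = 5·14 + 1, so a_6 = 5
14 = 14·1 + 0, so a_7 = 14

[-2; 1, 1, 1, 1, 2, 5, 14]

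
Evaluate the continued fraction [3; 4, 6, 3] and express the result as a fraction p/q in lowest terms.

Collapse the nested fraction from the inside out:
Start with 3.
6 + 1/(3/1) = 6 + 1/3 = 19/3
4 + 1/(19/3) = 4 + 3/19 = 79/19
3 + 1/(79/19) = 3 + 19/79 = 256/79

256/79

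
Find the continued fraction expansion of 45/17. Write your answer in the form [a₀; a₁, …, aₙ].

[2; 1, 1, 1, 5]

⌊45/17⌋ = 2, remainder 11
⌊17/11⌋ = 1, remainder 6
⌊11/6⌋ = 1, remainder 5
⌊6/5⌋ = 1, remainder 1
⌊5/1⌋ = 5, remainder 0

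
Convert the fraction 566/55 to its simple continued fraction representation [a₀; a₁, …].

566 ÷ 55 → quotient 10, remainder 16
55 ÷ 16 → quotient 3, remainder 7
16 ÷ 7 → quotient 2, remainder 2
7 ÷ 2 → quotient 3, remainder 1
2 ÷ 1 → quotient 2, remainder 0

[10; 3, 2, 3, 2]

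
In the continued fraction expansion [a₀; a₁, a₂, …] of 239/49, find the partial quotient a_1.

Apply division with remainder until the remainder is 0:
⌊239/49⌋ = 4, remainder 43
⌊49/43⌋ = 1, remainder 6

1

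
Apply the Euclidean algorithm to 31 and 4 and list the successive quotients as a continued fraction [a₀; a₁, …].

Apply division with remainder until the remainder is 0:
31 ÷ 4 → quotient 7, remainder 3
4 ÷ 3 → quotient 1, remainder 1
3 ÷ 1 → quotient 3, remainder 0

[7; 1, 3]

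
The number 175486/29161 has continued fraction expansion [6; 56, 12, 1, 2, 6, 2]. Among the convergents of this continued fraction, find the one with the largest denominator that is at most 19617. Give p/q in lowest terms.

81331/13515

List convergents until the denominator exceeds the bound:
a_0 = 6: 6/1  (≤ bound)
a_1 = 56: 337/56  (≤ bound)
a_2 = 12: 4050/673  (≤ bound)
a_3 = 1: 4387/729  (≤ bound)
a_4 = 2: 12824/2131  (≤ bound)
a_5 = 6: 81331/13515  (≤ bound)
a_6 = 2: 175486/29161  (> 19617, stop)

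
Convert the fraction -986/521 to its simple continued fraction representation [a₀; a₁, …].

[-2; 9, 3, 3, 2, 2]

Run the Euclidean algorithm, recording each quotient:
-986 ÷ 521 → quotient -2, remainder 56
521 ÷ 56 → quotient 9, remainder 17
56 ÷ 17 → quotient 3, remainder 5
17 ÷ 5 → quotient 3, remainder 2
5 ÷ 2 → quotient 2, remainder 1
2 ÷ 1 → quotient 2, remainder 0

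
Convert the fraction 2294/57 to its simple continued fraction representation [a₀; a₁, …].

Run the Euclidean algorithm, recording each quotient:
⌊2294/57⌋ = 40, remainder 14
⌊57/14⌋ = 4, remainder 1
⌊14/1⌋ = 14, remainder 0

[40; 4, 14]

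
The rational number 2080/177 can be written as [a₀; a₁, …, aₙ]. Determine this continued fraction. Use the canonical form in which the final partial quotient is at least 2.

2080 = 11·177 + 133, so a_0 = 11
177 = 1·133 + 44, so a_1 = 1
133 = 3·44 + 1, so a_2 = 3
44 = 44·1 + 0, so a_3 = 44

[11; 1, 3, 44]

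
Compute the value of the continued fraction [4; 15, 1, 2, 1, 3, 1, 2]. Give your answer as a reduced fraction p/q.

Compute successive convergents:
a_0 = 4: 4/1
a_1 = 15: 61/15
a_2 = 1: 65/16
a_3 = 2: 191/47
a_4 = 1: 256/63
a_5 = 3: 959/236
a_6 = 1: 1215/299
a_7 = 2: 3389/834

3389/834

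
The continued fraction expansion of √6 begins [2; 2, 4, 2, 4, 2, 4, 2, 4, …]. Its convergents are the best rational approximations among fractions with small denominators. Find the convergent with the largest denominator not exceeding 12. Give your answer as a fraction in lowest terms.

22/9

a_0 = 2: 2/1  (≤ bound)
a_1 = 2: 5/2  (≤ bound)
a_2 = 4: 22/9  (≤ bound)
a_3 = 2: 49/20  (> 12, stop)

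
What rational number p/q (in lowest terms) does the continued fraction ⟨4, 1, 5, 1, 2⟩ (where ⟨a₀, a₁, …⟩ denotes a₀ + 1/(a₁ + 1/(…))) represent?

Starting at the tail and folding back:
Start with 2.
1 + 1/(2/1) = 1 + 1/2 = 3/2
5 + 1/(3/2) = 5 + 2/3 = 17/3
1 + 1/(17/3) = 1 + 3/17 = 20/17
4 + 1/(20/17) = 4 + 17/20 = 97/20

97/20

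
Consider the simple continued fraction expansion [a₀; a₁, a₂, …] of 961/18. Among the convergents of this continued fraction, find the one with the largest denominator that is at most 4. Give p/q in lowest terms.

160/3

a_0 = 53: 53/1  (≤ bound)
a_1 = 2: 107/2  (≤ bound)
a_2 = 1: 160/3  (≤ bound)
a_3 = 1: 267/5  (> 4, stop)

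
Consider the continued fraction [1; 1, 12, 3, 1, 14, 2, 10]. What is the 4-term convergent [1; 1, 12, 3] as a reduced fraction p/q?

Use the convergent recurrence hₖ = aₖ·hₖ₋₁ + hₖ₋₂ (and likewise for the denominators kₖ):
a_0 = 1: 1/1
a_1 = 1: 2/1
a_2 = 12: 25/13
a_3 = 3: 77/40

77/40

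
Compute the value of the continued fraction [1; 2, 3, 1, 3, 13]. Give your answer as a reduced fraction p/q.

Start with 13.
3 + 1/(13/1) = 3 + 1/13 = 40/13
1 + 1/(40/13) = 1 + 13/40 = 53/40
3 + 1/(53/40) = 3 + 40/53 = 199/53
2 + 1/(199/53) = 2 + 53/199 = 451/199
1 + 1/(451/199) = 1 + 199/451 = 650/451

650/451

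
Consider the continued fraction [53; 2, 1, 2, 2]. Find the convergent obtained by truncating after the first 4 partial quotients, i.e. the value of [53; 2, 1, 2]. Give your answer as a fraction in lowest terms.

Collapse the nested fraction from the inside out:
Start with 2.
1 + 1/(2/1) = 1 + 1/2 = 3/2
2 + 1/(3/2) = 2 + 2/3 = 8/3
53 + 1/(8/3) = 53 + 3/8 = 427/8

427/8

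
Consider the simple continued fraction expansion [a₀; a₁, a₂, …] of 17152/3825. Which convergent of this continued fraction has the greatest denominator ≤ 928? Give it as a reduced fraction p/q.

1843/411

a_0 = 4: 4/1  (≤ bound)
a_1 = 2: 9/2  (≤ bound)
a_2 = 15: 139/31  (≤ bound)
a_3 = 3: 426/95  (≤ bound)
a_4 = 3: 1417/316  (≤ bound)
a_5 = 1: 1843/411  (≤ bound)
a_6 = 2: 5103/1138  (> 928, stop)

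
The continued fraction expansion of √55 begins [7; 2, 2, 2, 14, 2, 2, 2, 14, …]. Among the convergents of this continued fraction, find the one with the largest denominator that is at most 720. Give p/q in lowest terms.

2655/358

a_0 = 7: 7/1  (≤ bound)
a_1 = 2: 15/2  (≤ bound)
a_2 = 2: 37/5  (≤ bound)
a_3 = 2: 89/12  (≤ bound)
a_4 = 14: 1283/173  (≤ bound)
a_5 = 2: 2655/358  (≤ bound)
a_6 = 2: 6593/889  (> 720, stop)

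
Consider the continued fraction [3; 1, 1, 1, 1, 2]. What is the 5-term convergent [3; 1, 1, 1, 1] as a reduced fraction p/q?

18/5

Work from the innermost term outward:
Start with 1.
1 + 1/(1/1) = 1 + 1/1 = 2/1
1 + 1/(2/1) = 1 + 1/2 = 3/2
1 + 1/(3/2) = 1 + 2/3 = 5/3
3 + 1/(5/3) = 3 + 3/5 = 18/5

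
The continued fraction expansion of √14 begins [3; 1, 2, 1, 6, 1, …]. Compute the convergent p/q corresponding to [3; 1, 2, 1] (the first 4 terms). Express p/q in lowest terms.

15/4

Starting at the tail and folding back:
Start with 1.
2 + 1/(1/1) = 2 + 1/1 = 3/1
1 + 1/(3/1) = 1 + 1/3 = 4/3
3 + 1/(4/3) = 3 + 3/4 = 15/4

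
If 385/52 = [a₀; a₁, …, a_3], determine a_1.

2

Run the Euclidean algorithm, recording each quotient:
385 ÷ 52 → quotient 7, remainder 21
52 ÷ 21 → quotient 2, remainder 10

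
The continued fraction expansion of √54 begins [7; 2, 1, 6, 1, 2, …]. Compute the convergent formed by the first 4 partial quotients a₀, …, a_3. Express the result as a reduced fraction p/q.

Collapse the nested fraction from the inside out:
Start with 6.
1 + 1/(6/1) = 1 + 1/6 = 7/6
2 + 1/(7/6) = 2 + 6/7 = 20/7
7 + 1/(20/7) = 7 + 7/20 = 147/20

147/20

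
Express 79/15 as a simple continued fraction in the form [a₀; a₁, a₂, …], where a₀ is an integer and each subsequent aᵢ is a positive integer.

⌊79/15⌋ = 5, remainder 4
⌊15/4⌋ = 3, remainder 3
⌊4/3⌋ = 1, remainder 1
⌊3/1⌋ = 3, remainder 0

[5; 3, 1, 3]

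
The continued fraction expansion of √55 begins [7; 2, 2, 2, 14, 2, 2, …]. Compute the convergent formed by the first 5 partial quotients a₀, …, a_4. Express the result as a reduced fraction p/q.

Use the convergent recurrence hₖ = aₖ·hₖ₋₁ + hₖ₋₂ (and likewise for the denominators kₖ):
a_0 = 7: 7/1
a_1 = 2: 15/2
a_2 = 2: 37/5
a_3 = 2: 89/12
a_4 = 14: 1283/173

1283/173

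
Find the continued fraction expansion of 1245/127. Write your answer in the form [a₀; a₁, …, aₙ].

⌊1245/127⌋ = 9, remainder 102
⌊127/102⌋ = 1, remainder 25
⌊102/25⌋ = 4, remainder 2
⌊25/2⌋ = 12, remainder 1
⌊2/1⌋ = 2, remainder 0

[9; 1, 4, 12, 2]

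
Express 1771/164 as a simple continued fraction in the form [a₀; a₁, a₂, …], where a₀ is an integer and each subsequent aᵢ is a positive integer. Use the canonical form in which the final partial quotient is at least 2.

[10; 1, 3, 1, 32]

Repeatedly divide and take the remainder:
⌊1771/164⌋ = 10, remainder 131
⌊164/131⌋ = 1, remainder 33
⌊131/33⌋ = 3, remainder 32
⌊33/32⌋ = 1, remainder 1
⌊32/1⌋ = 32, remainder 0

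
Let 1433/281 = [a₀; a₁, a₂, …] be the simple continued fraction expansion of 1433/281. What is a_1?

10

1433 ÷ 281 → quotient 5, remainder 28
281 ÷ 28 → quotient 10, remainder 1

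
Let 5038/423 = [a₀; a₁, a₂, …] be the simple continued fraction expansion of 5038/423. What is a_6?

⌊5038/423⌋ = 11, remainder 385
⌊423/385⌋ = 1, remainder 38
⌊385/38⌋ = 10, remainder 5
⌊38/5⌋ = 7, remainder 3
⌊5/3⌋ = 1, remainder 2
⌊3/2⌋ = 1, remainder 1
⌊2/1⌋ = 2, remainder 0

2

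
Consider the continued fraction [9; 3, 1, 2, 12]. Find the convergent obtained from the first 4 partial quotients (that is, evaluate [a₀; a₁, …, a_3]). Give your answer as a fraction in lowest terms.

102/11

Starting at the tail and folding back:
Start with 2.
1 + 1/(2/1) = 1 + 1/2 = 3/2
3 + 1/(3/2) = 3 + 2/3 = 11/3
9 + 1/(11/3) = 9 + 3/11 = 102/11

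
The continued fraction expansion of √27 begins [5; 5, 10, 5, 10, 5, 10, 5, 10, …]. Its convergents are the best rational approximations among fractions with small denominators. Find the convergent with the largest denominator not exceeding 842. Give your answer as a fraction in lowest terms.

a_0 = 5: 5/1  (≤ bound)
a_1 = 5: 26/5  (≤ bound)
a_2 = 10: 265/51  (≤ bound)
a_3 = 5: 1351/260  (≤ bound)
a_4 = 10: 13775/2651  (> 842, stop)

1351/260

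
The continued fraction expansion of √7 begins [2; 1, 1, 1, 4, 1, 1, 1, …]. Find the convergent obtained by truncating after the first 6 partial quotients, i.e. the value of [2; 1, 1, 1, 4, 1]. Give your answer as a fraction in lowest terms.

45/17

Build up convergents one term at a time:
a_0 = 2: 2/1
a_1 = 1: 3/1
a_2 = 1: 5/2
a_3 = 1: 8/3
a_4 = 4: 37/14
a_5 = 1: 45/17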